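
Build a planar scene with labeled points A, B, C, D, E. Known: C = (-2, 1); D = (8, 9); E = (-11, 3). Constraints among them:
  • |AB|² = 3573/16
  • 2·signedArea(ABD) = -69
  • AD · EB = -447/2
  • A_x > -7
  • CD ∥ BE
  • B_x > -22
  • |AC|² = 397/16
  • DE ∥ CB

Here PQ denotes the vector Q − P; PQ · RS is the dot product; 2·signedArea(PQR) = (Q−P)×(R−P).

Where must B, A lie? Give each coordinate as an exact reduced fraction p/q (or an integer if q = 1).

1. B_x = -21  [CD ∥ BE ∩ DE ∥ CB]
2. B_y = -5  [CD ∥ BE ∩ DE ∥ CB]
   → B = (-21, -5)
3. A_x = -27/4  [2·signedArea(ABD) = -69 ∩ AD · EB = -447/2]
4. A_y = -1/2  [2·signedArea(ABD) = -69 ∩ AD · EB = -447/2]
   → A = (-27/4, -1/2)

A = (-27/4, -1/2)
B = (-21, -5)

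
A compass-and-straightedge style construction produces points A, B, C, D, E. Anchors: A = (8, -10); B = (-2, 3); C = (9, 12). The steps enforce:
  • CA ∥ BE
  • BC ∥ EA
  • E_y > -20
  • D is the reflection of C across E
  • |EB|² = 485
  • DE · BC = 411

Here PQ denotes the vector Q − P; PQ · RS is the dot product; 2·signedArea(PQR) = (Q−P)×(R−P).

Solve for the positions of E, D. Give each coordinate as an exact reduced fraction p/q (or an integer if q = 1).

1. E_x = -3  [BC ∥ EA ∩ CA ∥ BE]
2. E_y = -19  [BC ∥ EA ∩ CA ∥ BE]
   → E = (-3, -19)
3. D_x = -15  [D is the reflection of C across E]
4. D_y = -50  [D is the reflection of C across E]
   → D = (-15, -50)

D = (-15, -50)
E = (-3, -19)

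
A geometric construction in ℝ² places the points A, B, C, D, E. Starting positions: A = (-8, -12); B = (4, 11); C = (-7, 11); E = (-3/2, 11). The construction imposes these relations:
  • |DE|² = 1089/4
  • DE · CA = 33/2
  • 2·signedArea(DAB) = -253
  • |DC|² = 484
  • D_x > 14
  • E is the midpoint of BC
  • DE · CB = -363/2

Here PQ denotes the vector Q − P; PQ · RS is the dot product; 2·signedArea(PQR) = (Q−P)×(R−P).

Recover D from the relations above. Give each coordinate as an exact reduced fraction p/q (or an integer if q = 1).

D = (15, 11)

1. D_x = 15  [DE · CA = 33/2 ∩ 2·signedArea(DAB) = -253]
2. D_y = 11  [DE · CA = 33/2 ∩ 2·signedArea(DAB) = -253]
   → D = (15, 11)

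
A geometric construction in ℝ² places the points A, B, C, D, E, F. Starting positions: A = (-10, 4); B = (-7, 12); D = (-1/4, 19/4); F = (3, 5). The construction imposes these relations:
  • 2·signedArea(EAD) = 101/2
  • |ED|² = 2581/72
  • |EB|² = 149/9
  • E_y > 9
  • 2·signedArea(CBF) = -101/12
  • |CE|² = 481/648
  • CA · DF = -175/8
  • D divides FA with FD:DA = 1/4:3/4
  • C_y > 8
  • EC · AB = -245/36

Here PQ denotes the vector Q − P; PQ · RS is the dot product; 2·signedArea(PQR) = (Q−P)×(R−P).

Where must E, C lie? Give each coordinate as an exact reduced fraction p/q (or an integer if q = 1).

C = (-131/36, 317/36)
E = (-11/3, 29/3)

1. C_x = -131/36  [2·signedArea(CBF) = -101/12 ∩ CA · DF = -175/8]
2. C_y = 317/36  [2·signedArea(CBF) = -101/12 ∩ CA · DF = -175/8]
   → C = (-131/36, 317/36)
3. E_x = -11/3  [2·signedArea(EAD) = 101/2 ∩ EC · AB = -245/36]
4. E_y = 29/3  [2·signedArea(EAD) = 101/2 ∩ EC · AB = -245/36]
   → E = (-11/3, 29/3)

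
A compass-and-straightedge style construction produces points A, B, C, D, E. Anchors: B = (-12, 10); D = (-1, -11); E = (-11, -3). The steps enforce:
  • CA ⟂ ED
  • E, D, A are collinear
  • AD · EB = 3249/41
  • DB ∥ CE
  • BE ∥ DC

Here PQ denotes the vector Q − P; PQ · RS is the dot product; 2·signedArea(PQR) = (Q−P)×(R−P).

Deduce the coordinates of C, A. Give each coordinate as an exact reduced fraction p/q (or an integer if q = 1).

1. C_x = 0  [DB ∥ CE ∩ BE ∥ DC]
2. C_y = -24  [DB ∥ CE ∩ BE ∥ DC]
   → C = (0, -24)
3. A_x = 244/41  [E, D, A are collinear ∩ CA ⟂ ED]
4. A_y = -679/41  [E, D, A are collinear ∩ CA ⟂ ED]
   → A = (244/41, -679/41)

A = (244/41, -679/41)
C = (0, -24)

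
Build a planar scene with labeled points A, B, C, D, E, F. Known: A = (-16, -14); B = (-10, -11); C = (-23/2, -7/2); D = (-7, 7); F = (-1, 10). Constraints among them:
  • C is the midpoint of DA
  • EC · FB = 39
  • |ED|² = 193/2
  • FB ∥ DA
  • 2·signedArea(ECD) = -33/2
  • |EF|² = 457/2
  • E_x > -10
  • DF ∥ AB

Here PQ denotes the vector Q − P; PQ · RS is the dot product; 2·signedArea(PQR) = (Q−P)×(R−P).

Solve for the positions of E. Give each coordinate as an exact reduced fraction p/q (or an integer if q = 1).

1. E_x = -19/2  [2·signedArea(ECD) = -33/2 ∩ EC · FB = 39]
2. E_y = -5/2  [2·signedArea(ECD) = -33/2 ∩ EC · FB = 39]
   → E = (-19/2, -5/2)

E = (-19/2, -5/2)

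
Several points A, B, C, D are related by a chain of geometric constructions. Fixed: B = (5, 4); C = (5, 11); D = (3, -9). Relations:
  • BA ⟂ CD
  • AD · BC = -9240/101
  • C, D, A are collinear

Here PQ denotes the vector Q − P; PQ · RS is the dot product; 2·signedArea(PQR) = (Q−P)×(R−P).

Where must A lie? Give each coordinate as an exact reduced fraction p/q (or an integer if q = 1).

1. A_x = 435/101  [C, D, A are collinear ∩ BA ⟂ CD]
2. A_y = 411/101  [C, D, A are collinear ∩ BA ⟂ CD]
   → A = (435/101, 411/101)

A = (435/101, 411/101)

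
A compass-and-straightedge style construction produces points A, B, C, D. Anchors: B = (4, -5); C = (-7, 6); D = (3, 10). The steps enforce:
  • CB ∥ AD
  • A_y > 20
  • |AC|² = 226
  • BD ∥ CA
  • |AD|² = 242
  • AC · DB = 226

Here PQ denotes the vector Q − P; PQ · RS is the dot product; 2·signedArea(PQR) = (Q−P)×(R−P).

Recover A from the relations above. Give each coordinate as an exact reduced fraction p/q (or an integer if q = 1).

A = (-8, 21)

1. A_x = -8  [CB ∥ AD ∩ BD ∥ CA]
2. A_y = 21  [CB ∥ AD ∩ BD ∥ CA]
   → A = (-8, 21)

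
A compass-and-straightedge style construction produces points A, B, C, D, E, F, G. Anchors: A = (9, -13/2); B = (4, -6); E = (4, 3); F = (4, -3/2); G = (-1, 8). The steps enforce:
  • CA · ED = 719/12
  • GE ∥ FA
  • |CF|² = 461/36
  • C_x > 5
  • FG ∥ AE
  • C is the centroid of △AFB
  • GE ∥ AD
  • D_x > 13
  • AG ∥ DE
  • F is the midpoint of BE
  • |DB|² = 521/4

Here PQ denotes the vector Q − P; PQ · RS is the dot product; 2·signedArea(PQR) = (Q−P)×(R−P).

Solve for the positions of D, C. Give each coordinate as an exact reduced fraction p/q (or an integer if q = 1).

C = (17/3, -14/3)
D = (14, -23/2)

1. D_x = 14  [AG ∥ DE ∩ GE ∥ AD]
2. D_y = -23/2  [AG ∥ DE ∩ GE ∥ AD]
   → D = (14, -23/2)
3. C_x = 17/3  [C is the centroid of △AFB]
4. C_y = -14/3  [C is the centroid of △AFB]
   → C = (17/3, -14/3)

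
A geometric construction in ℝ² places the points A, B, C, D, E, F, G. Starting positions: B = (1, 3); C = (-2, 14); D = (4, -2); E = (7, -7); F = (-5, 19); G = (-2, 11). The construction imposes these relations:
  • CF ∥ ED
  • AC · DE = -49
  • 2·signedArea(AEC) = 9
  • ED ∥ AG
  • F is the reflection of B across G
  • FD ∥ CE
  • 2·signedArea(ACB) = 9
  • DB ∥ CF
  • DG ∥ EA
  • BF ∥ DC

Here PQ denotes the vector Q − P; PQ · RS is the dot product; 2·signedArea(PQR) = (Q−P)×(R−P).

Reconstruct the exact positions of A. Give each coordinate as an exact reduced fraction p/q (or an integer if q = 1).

1. A_x = 1  [ED ∥ AG ∩ DG ∥ EA]
2. A_y = 6  [ED ∥ AG ∩ DG ∥ EA]
   → A = (1, 6)

A = (1, 6)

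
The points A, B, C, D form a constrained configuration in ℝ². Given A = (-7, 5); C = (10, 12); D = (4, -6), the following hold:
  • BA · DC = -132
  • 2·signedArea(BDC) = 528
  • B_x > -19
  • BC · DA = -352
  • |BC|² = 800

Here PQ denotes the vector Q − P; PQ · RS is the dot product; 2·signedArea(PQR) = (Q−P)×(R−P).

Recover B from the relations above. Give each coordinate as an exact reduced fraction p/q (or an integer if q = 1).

B = (-18, 16)

1. B_x = -18  [BC · DA = -352 ∩ BA · DC = -132]
2. B_y = 16  [BC · DA = -352 ∩ BA · DC = -132]
   → B = (-18, 16)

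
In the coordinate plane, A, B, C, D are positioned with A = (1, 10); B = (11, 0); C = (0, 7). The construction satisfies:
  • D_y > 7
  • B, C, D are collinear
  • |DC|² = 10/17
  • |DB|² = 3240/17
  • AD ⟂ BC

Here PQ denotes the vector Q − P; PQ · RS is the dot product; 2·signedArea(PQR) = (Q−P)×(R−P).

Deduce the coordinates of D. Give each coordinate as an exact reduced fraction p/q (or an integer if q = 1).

D = (-11/17, 126/17)

1. D_x = -11/17  [B, C, D are collinear ∩ AD ⟂ BC]
2. D_y = 126/17  [B, C, D are collinear ∩ AD ⟂ BC]
   → D = (-11/17, 126/17)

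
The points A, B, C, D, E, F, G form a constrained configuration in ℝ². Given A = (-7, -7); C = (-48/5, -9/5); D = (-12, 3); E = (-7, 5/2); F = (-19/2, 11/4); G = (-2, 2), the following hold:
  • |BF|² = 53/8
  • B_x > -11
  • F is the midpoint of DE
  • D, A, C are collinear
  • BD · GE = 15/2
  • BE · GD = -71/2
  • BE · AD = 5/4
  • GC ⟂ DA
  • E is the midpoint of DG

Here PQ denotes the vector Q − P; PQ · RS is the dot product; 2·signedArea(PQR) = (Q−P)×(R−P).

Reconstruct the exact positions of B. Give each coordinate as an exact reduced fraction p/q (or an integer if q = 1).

1. B_x = -43/4  [BE · AD = 5/4 ∩ BD · GE = 15/2]
2. B_y = 1/2  [BE · AD = 5/4 ∩ BD · GE = 15/2]
   → B = (-43/4, 1/2)

B = (-43/4, 1/2)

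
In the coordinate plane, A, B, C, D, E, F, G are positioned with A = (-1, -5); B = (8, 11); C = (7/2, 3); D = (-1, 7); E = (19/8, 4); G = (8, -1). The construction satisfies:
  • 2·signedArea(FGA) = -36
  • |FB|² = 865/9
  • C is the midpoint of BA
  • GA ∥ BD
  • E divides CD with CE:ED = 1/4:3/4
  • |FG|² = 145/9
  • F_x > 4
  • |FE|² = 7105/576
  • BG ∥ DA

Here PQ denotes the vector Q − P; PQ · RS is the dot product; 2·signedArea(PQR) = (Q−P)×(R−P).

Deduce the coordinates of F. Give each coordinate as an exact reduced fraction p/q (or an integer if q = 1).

1. F_x = 5  [line 4·x + -9·y + -5 = 0 ∩ |FE|² = 7105/576]
2. F_y = 5/3  [line 4·x + -9·y + -5 = 0 ∩ |FE|² = 7105/576]
   → F = (5, 5/3)

F = (5, 5/3)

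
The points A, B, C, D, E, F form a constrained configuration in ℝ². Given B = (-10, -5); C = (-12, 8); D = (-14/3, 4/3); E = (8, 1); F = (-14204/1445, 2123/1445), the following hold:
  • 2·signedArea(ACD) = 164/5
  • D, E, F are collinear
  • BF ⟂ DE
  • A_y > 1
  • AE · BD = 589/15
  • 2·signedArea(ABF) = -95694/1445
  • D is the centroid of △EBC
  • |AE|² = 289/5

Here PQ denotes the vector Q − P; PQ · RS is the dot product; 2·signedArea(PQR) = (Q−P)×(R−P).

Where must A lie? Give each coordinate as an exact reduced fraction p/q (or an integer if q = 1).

1. A_x = 2/5  [2·signedArea(ACD) = 164/5 ∩ 2·signedArea(ABF) = -95694/1445]
2. A_y = 6/5  [2·signedArea(ACD) = 164/5 ∩ 2·signedArea(ABF) = -95694/1445]
   → A = (2/5, 6/5)

A = (2/5, 6/5)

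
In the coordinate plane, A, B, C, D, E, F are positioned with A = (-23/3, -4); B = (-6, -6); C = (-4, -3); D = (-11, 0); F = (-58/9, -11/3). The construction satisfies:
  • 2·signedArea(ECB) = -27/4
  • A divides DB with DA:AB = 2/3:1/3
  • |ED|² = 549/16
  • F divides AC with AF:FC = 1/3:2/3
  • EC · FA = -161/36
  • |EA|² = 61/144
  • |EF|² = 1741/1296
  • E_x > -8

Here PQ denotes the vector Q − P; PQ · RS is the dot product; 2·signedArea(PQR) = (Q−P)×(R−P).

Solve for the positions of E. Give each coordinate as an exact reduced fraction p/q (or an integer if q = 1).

1. E_x = -29/4  [EC · FA = -161/36 ∩ 2·signedArea(ECB) = -27/4]
2. E_y = -9/2  [EC · FA = -161/36 ∩ 2·signedArea(ECB) = -27/4]
   → E = (-29/4, -9/2)

E = (-29/4, -9/2)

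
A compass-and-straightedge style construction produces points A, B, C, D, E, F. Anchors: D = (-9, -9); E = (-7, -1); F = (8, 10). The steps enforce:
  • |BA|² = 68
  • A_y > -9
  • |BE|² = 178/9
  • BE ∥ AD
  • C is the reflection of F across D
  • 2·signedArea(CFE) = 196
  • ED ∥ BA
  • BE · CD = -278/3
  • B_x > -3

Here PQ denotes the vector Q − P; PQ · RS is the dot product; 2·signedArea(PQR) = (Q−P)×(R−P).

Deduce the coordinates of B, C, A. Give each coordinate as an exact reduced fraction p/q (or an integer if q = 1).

A = (-14/3, -8)
B = (-8/3, 0)
C = (-26, -28)

1. C_x = -26  [C is the reflection of F across D]
2. C_y = -28  [C is the reflection of F across D]
   → C = (-26, -28)
3. B_x = -8/3  [line -17·x + -19·y + -136/3 = 0 ∩ |BE|² = 178/9]
4. B_y = 0  [line -17·x + -19·y + -136/3 = 0 ∩ |BE|² = 178/9]
   → B = (-8/3, 0)
5. A_x = -14/3  [BE ∥ AD ∩ ED ∥ BA]
6. A_y = -8  [BE ∥ AD ∩ ED ∥ BA]
   → A = (-14/3, -8)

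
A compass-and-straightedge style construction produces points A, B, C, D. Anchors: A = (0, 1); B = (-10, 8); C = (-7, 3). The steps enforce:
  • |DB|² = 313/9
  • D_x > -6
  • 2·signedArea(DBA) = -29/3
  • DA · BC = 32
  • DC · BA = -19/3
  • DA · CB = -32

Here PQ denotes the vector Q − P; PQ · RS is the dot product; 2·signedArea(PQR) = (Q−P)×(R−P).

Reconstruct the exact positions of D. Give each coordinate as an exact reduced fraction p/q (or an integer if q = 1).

1. D_x = -17/3  [DA · BC = 32 ∩ DC · BA = -19/3]
2. D_y = 4  [DA · BC = 32 ∩ DC · BA = -19/3]
   → D = (-17/3, 4)

D = (-17/3, 4)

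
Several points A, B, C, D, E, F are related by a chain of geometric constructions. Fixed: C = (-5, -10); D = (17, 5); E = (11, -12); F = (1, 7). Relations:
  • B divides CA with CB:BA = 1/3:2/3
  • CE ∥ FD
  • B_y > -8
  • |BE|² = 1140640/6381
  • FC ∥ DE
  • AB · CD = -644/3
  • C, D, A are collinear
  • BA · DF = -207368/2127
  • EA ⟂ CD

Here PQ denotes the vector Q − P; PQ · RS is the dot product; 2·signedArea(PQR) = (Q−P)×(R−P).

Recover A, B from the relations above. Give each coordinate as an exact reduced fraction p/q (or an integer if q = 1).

1. A_x = 3539/709  [C, D, A are collinear ∩ EA ⟂ CD]
2. A_y = -2260/709  [C, D, A are collinear ∩ EA ⟂ CD]
   → A = (3539/709, -2260/709)
3. B_x = -3551/2127  [B divides CA with CB:BA = 1/3:2/3]
4. B_y = -5480/709  [B divides CA with CB:BA = 1/3:2/3]
   → B = (-3551/2127, -5480/709)

A = (3539/709, -2260/709)
B = (-3551/2127, -5480/709)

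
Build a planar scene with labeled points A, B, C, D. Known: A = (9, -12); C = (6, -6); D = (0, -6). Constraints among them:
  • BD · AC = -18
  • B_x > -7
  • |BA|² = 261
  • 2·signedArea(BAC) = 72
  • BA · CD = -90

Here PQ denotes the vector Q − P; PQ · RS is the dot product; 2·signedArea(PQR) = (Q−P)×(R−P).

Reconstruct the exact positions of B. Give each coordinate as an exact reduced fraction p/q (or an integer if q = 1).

B = (-6, -6)

1. B_x = -6  [BA · CD = -90 ∩ 2·signedArea(BAC) = 72]
2. B_y = -6  [BA · CD = -90 ∩ 2·signedArea(BAC) = 72]
   → B = (-6, -6)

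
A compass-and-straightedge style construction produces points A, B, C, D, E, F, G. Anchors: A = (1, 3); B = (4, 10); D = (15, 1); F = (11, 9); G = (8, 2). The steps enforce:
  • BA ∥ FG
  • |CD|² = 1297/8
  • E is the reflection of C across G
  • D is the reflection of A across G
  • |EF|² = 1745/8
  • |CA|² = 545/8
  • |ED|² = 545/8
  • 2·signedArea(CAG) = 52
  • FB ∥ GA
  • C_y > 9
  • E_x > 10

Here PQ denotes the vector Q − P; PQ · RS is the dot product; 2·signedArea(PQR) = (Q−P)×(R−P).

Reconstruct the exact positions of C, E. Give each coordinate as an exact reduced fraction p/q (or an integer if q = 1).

C = (23/4, 39/4)
E = (41/4, -23/4)

1. C_x = 23/4  [line 1·x + 7·y + -74 = 0 ∩ |CD|² = 1297/8]
2. C_y = 39/4  [line 1·x + 7·y + -74 = 0 ∩ |CD|² = 1297/8]
   → C = (23/4, 39/4)
3. E_x = 41/4  [E is the reflection of C across G]
4. E_y = -23/4  [E is the reflection of C across G]
   → E = (41/4, -23/4)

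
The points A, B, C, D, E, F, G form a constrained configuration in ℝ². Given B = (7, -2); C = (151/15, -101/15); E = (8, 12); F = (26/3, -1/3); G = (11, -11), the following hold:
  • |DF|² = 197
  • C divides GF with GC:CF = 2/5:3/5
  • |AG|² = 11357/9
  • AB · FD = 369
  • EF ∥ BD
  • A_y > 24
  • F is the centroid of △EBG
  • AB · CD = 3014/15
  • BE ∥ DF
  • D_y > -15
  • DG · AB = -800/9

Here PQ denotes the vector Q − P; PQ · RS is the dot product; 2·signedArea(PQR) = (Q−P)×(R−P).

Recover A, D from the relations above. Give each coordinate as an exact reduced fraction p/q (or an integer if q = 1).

A = (22/3, 73/3)
D = (23/3, -43/3)

1. D_x = 23/3  [BE ∥ DF ∩ EF ∥ BD]
2. D_y = -43/3  [BE ∥ DF ∩ EF ∥ BD]
   → D = (23/3, -43/3)
3. A_x = 22/3  [AB · FD = 369 ∩ AB · CD = 3014/15]
4. A_y = 73/3  [AB · FD = 369 ∩ AB · CD = 3014/15]
   → A = (22/3, 73/3)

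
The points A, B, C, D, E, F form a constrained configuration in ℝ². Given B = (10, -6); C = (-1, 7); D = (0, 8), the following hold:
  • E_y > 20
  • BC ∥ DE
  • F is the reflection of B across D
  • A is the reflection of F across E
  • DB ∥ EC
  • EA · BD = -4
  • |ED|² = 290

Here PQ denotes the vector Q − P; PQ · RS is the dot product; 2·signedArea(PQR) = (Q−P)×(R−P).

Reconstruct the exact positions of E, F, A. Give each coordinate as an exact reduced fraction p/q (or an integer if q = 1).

1. E_x = -11  [DB ∥ EC ∩ BC ∥ DE]
2. E_y = 21  [DB ∥ EC ∩ BC ∥ DE]
   → E = (-11, 21)
3. F_x = -10  [F is the reflection of B across D]
4. F_y = 22  [F is the reflection of B across D]
   → F = (-10, 22)
5. A_x = -12  [A is the reflection of F across E]
6. A_y = 20  [A is the reflection of F across E]
   → A = (-12, 20)

A = (-12, 20)
E = (-11, 21)
F = (-10, 22)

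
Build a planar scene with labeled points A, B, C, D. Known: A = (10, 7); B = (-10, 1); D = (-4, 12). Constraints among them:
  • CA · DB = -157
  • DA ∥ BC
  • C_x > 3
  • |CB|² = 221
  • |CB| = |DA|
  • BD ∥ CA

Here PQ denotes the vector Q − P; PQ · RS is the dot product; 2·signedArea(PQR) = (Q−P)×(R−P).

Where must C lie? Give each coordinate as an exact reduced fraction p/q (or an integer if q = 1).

1. C_x = 4  [BD ∥ CA ∩ DA ∥ BC]
2. C_y = -4  [BD ∥ CA ∩ DA ∥ BC]
   → C = (4, -4)

C = (4, -4)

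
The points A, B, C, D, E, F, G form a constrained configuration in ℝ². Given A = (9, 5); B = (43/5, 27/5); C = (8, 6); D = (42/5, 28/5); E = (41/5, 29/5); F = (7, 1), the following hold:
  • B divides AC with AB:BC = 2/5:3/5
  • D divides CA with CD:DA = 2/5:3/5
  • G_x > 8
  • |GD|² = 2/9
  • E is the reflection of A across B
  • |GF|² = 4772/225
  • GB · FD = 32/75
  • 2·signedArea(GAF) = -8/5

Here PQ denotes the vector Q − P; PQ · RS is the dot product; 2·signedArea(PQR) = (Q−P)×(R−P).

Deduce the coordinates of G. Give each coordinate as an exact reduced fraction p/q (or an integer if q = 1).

G = (131/15, 79/15)

1. G_x = 131/15  [2·signedArea(GAF) = -8/5 ∩ GB · FD = 32/75]
2. G_y = 79/15  [2·signedArea(GAF) = -8/5 ∩ GB · FD = 32/75]
   → G = (131/15, 79/15)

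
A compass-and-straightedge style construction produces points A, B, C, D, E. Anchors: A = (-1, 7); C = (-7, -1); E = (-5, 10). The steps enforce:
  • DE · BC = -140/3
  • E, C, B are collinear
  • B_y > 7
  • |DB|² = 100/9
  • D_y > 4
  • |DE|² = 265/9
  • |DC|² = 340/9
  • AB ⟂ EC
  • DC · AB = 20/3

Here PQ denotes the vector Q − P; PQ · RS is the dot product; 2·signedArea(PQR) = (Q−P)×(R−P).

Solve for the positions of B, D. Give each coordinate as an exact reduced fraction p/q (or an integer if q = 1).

1. B_x = -27/5  [E, C, B are collinear ∩ AB ⟂ EC]
2. B_y = 39/5  [E, C, B are collinear ∩ AB ⟂ EC]
   → B = (-27/5, 39/5)
3. D_x = -67/15  [DC · AB = 20/3 ∩ DE · BC = -140/3]
4. D_y = 23/5  [DC · AB = 20/3 ∩ DE · BC = -140/3]
   → D = (-67/15, 23/5)

B = (-27/5, 39/5)
D = (-67/15, 23/5)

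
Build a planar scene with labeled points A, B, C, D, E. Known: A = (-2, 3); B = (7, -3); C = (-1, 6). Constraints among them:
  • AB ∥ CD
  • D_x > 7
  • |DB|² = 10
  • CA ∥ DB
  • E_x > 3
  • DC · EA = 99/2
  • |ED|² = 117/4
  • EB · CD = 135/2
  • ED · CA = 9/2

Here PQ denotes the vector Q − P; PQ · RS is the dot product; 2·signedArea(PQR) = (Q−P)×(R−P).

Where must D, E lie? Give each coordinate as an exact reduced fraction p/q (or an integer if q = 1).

D = (8, 0)
E = (7/2, 3)

1. D_x = 8  [CA ∥ DB ∩ AB ∥ CD]
2. D_y = 0  [CA ∥ DB ∩ AB ∥ CD]
   → D = (8, 0)
3. E_x = 7/2  [ED · CA = 9/2 ∩ DC · EA = 99/2]
4. E_y = 3  [ED · CA = 9/2 ∩ DC · EA = 99/2]
   → E = (7/2, 3)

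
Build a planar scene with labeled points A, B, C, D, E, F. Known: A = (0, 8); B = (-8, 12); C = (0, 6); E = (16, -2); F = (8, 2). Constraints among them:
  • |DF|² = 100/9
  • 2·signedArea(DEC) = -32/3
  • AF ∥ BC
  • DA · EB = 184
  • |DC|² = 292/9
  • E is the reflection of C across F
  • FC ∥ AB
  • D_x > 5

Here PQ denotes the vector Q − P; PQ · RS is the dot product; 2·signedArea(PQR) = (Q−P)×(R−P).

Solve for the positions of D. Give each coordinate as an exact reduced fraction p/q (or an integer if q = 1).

D = (16/3, 4)

1. D_x = 16/3  [DA · EB = 184 ∩ 2·signedArea(DEC) = -32/3]
2. D_y = 4  [DA · EB = 184 ∩ 2·signedArea(DEC) = -32/3]
   → D = (16/3, 4)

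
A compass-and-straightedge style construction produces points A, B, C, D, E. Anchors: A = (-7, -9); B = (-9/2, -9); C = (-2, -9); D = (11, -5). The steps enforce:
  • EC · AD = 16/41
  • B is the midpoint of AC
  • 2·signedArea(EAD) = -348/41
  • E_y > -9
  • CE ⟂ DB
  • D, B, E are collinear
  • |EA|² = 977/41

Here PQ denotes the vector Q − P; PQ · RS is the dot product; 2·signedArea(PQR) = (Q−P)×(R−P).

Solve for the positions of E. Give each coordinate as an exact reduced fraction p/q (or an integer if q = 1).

1. E_x = -442/205  [D, B, E are collinear ∩ CE ⟂ DB]
2. E_y = -1721/205  [D, B, E are collinear ∩ CE ⟂ DB]
   → E = (-442/205, -1721/205)

E = (-442/205, -1721/205)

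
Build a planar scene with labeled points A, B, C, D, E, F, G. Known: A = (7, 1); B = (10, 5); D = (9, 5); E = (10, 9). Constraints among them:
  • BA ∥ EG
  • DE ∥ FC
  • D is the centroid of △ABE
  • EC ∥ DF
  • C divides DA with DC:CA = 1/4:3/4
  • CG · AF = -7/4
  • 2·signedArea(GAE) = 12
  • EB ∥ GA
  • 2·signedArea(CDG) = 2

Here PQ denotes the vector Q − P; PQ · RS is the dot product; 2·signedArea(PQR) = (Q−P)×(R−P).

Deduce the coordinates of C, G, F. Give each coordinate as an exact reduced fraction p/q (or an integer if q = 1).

1. C_x = 17/2  [C divides DA with DC:CA = 1/4:3/4]
2. C_y = 4  [C divides DA with DC:CA = 1/4:3/4]
   → C = (17/2, 4)
3. G_x = 7  [EB ∥ GA ∩ BA ∥ EG]
4. G_y = 5  [EB ∥ GA ∩ BA ∥ EG]
   → G = (7, 5)
5. F_x = 15/2  [DE ∥ FC ∩ EC ∥ DF]
6. F_y = 0  [DE ∥ FC ∩ EC ∥ DF]
   → F = (15/2, 0)

C = (17/2, 4)
F = (15/2, 0)
G = (7, 5)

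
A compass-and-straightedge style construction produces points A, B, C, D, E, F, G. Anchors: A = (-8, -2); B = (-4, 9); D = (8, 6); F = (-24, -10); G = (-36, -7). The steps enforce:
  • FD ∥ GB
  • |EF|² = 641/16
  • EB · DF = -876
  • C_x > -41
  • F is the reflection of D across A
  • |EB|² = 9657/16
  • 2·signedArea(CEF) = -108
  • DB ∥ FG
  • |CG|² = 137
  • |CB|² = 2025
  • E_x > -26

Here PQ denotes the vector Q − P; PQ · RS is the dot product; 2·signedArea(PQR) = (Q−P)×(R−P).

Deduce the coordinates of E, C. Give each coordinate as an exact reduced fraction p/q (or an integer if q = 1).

C = (-40, -18)
E = (-25, -15/4)

1. E_x = -25  [line 32·x + 16·y + 860 = 0 ∩ |EB|² = 9657/16]
2. E_y = -15/4  [line 32·x + 16·y + 860 = 0 ∩ |EB|² = 9657/16]
   → E = (-25, -15/4)
3. C_x = -40  [line 25/4·x + 1·y + 268 = 0 ∩ |CB|² = 2025]
4. C_y = -18  [line 25/4·x + 1·y + 268 = 0 ∩ |CB|² = 2025]
   → C = (-40, -18)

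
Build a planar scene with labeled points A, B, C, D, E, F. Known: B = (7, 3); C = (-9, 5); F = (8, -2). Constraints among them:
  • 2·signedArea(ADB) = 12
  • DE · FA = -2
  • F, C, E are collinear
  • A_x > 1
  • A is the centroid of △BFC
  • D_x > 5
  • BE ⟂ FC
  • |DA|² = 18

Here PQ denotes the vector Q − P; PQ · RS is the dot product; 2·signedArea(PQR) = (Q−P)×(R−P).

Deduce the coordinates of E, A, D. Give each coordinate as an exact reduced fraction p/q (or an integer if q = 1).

A = (2, 2)
D = (77/13, 5/13)
E = (70/13, -12/13)

1. E_x = 70/13  [F, C, E are collinear ∩ BE ⟂ FC]
2. E_y = -12/13  [F, C, E are collinear ∩ BE ⟂ FC]
   → E = (70/13, -12/13)
3. A_x = 2  [A is the centroid of △BFC]
4. A_y = 2  [A is the centroid of △BFC]
   → A = (2, 2)
5. D_x = 77/13  [DE · FA = -2 ∩ 2·signedArea(ADB) = 12]
6. D_y = 5/13  [DE · FA = -2 ∩ 2·signedArea(ADB) = 12]
   → D = (77/13, 5/13)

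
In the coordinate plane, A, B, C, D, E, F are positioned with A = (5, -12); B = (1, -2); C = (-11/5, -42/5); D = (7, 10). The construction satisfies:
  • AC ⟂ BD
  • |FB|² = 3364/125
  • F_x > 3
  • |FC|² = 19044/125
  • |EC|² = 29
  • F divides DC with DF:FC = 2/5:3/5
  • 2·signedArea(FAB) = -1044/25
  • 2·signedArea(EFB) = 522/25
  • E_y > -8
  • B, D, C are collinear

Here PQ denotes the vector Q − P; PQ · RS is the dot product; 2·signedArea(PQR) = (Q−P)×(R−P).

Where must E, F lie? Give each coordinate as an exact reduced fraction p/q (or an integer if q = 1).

E = (3, -7)
F = (83/25, 66/25)

1. F_x = 83/25  [F divides DC with DF:FC = 2/5:3/5]
2. F_y = 66/25  [F divides DC with DF:FC = 2/5:3/5]
   → F = (83/25, 66/25)
3. E_x = 3  [line 116/25·x + -58/25·y + -754/25 = 0 ∩ |EC|² = 29]
4. E_y = -7  [line 116/25·x + -58/25·y + -754/25 = 0 ∩ |EC|² = 29]
   → E = (3, -7)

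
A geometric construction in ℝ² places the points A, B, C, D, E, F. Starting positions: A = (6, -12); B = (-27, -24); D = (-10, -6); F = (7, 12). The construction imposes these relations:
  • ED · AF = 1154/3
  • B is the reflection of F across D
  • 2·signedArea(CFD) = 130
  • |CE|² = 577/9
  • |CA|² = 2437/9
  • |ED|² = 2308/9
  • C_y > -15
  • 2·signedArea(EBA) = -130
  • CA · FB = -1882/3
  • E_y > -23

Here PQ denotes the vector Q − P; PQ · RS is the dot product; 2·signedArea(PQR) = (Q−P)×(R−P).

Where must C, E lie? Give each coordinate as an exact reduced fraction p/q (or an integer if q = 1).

C = (-31/3, -14)
E = (-32/3, -22)

1. C_x = -31/3  [2·signedArea(CFD) = 130 ∩ CA · FB = -1882/3]
2. C_y = -14  [2·signedArea(CFD) = 130 ∩ CA · FB = -1882/3]
   → C = (-31/3, -14)
3. E_x = -32/3  [ED · AF = 1154/3 ∩ 2·signedArea(EBA) = -130]
4. E_y = -22  [ED · AF = 1154/3 ∩ 2·signedArea(EBA) = -130]
   → E = (-32/3, -22)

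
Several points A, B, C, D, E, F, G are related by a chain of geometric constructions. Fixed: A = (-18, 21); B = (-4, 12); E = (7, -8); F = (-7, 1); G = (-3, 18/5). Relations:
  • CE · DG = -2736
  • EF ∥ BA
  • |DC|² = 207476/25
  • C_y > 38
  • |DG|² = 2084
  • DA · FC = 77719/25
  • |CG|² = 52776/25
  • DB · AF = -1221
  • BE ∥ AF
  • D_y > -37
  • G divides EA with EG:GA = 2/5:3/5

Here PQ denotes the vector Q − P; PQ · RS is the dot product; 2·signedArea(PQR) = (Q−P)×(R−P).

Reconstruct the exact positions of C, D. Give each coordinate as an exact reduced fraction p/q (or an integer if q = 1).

C = (-33, 192/5)
D = (19, -182/5)

1. D_x = 19  [line -11·x + 20·y + 937 = 0 ∩ |DG|² = 2084]
2. D_y = -182/5  [line -11·x + 20·y + 937 = 0 ∩ |DG|² = 2084]
   → D = (19, -182/5)
3. C_x = -33  [CE · DG = -2736 ∩ DA · FC = 77719/25]
4. C_y = 192/5  [CE · DG = -2736 ∩ DA · FC = 77719/25]
   → C = (-33, 192/5)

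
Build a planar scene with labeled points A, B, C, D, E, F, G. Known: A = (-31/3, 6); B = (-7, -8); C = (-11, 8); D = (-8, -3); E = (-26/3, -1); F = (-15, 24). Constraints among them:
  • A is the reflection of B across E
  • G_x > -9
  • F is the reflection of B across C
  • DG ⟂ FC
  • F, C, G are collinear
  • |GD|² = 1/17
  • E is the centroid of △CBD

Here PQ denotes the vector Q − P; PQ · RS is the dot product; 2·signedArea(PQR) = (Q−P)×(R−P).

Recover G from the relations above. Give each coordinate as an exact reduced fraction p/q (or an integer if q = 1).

G = (-140/17, -52/17)

1. G_x = -140/17  [F, C, G are collinear ∩ DG ⟂ FC]
2. G_y = -52/17  [F, C, G are collinear ∩ DG ⟂ FC]
   → G = (-140/17, -52/17)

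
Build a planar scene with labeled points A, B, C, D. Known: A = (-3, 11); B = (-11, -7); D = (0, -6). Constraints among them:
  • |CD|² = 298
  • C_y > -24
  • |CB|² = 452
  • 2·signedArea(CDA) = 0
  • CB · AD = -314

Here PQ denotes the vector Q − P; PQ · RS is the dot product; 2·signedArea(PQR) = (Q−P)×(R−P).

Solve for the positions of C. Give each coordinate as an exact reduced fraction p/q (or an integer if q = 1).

1. C_x = 3  [2·signedArea(CDA) = 0 ∩ CB · AD = -314]
2. C_y = -23  [2·signedArea(CDA) = 0 ∩ CB · AD = -314]
   → C = (3, -23)

C = (3, -23)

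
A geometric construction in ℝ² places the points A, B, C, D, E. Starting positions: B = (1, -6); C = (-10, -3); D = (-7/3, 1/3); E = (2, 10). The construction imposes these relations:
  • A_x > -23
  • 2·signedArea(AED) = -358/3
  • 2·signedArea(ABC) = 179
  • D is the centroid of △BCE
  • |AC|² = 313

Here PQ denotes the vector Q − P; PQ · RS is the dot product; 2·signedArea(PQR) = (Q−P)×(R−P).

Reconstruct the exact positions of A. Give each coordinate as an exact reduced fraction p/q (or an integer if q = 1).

A = (-22, -16)

1. A_x = -22  [2·signedArea(ABC) = 179 ∩ 2·signedArea(AED) = -358/3]
2. A_y = -16  [2·signedArea(ABC) = 179 ∩ 2·signedArea(AED) = -358/3]
   → A = (-22, -16)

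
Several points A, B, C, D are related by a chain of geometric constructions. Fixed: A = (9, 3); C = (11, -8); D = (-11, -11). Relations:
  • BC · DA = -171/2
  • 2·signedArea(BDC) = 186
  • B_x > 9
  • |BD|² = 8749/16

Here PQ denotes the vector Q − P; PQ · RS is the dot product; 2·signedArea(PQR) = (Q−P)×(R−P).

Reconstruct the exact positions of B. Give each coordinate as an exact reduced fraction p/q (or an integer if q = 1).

B = (19/2, 1/4)

1. B_x = 19/2  [BC · DA = -171/2 ∩ 2·signedArea(BDC) = 186]
2. B_y = 1/4  [BC · DA = -171/2 ∩ 2·signedArea(BDC) = 186]
   → B = (19/2, 1/4)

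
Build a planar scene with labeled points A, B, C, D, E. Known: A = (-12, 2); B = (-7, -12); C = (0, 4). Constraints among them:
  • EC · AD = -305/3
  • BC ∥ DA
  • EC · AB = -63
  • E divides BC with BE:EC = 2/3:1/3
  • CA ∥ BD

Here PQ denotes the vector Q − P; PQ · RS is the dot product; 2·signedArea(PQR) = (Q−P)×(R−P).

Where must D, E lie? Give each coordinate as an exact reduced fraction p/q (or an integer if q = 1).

1. D_x = -19  [BC ∥ DA ∩ CA ∥ BD]
2. D_y = -14  [BC ∥ DA ∩ CA ∥ BD]
   → D = (-19, -14)
3. E_x = -7/3  [E divides BC with BE:EC = 2/3:1/3]
4. E_y = -4/3  [E divides BC with BE:EC = 2/3:1/3]
   → E = (-7/3, -4/3)

D = (-19, -14)
E = (-7/3, -4/3)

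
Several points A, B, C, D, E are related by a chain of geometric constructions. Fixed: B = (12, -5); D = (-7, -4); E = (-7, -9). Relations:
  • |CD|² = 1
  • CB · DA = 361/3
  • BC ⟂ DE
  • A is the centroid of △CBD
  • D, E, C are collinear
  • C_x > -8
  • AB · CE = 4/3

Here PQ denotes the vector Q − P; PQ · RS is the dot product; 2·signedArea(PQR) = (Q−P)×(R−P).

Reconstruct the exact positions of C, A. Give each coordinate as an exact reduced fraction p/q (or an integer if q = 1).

A = (-2/3, -14/3)
C = (-7, -5)

1. C_x = -7  [D, E, C are collinear ∩ BC ⟂ DE]
2. C_y = -5  [D, E, C are collinear ∩ BC ⟂ DE]
   → C = (-7, -5)
3. A_x = -2/3  [A is the centroid of △CBD]
4. A_y = -14/3  [A is the centroid of △CBD]
   → A = (-2/3, -14/3)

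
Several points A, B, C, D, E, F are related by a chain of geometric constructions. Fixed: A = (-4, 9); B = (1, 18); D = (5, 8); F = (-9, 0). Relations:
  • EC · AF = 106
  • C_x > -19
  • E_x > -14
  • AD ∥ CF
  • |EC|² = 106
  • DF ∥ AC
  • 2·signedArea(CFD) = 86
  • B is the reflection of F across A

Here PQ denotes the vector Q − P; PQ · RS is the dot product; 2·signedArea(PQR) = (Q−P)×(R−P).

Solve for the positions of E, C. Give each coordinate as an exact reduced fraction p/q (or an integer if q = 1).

1. C_x = -18  [AD ∥ CF ∩ DF ∥ AC]
2. C_y = 1  [AD ∥ CF ∩ DF ∥ AC]
   → C = (-18, 1)
3. E_x = -13  [line 5·x + 9·y + -25 = 0 ∩ |EC|² = 106]
4. E_y = 10  [line 5·x + 9·y + -25 = 0 ∩ |EC|² = 106]
   → E = (-13, 10)

C = (-18, 1)
E = (-13, 10)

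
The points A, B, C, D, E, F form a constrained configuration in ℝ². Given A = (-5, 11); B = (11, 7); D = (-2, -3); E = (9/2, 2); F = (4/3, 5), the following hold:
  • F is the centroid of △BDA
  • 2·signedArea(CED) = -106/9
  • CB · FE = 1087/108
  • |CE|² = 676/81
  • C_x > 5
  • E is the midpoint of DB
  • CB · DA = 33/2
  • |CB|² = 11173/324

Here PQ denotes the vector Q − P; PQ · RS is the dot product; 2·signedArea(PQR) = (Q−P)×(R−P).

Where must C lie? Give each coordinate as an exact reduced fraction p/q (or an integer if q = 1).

C = (101/18, 14/3)

1. C_x = 101/18  [CB · DA = 33/2 ∩ 2·signedArea(CED) = -106/9]
2. C_y = 14/3  [CB · DA = 33/2 ∩ 2·signedArea(CED) = -106/9]
   → C = (101/18, 14/3)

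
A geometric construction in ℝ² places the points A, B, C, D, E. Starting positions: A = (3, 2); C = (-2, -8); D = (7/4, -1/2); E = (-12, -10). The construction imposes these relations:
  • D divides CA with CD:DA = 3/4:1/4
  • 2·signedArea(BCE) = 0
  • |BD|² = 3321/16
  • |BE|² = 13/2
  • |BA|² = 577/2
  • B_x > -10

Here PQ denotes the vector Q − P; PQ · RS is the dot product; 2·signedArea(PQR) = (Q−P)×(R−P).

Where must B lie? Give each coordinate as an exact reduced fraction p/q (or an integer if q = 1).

1. B_x = -19/2  [line 2·x + -10·y + -76 = 0 ∩ |BE|² = 13/2]
2. B_y = -19/2  [line 2·x + -10·y + -76 = 0 ∩ |BE|² = 13/2]
   → B = (-19/2, -19/2)

B = (-19/2, -19/2)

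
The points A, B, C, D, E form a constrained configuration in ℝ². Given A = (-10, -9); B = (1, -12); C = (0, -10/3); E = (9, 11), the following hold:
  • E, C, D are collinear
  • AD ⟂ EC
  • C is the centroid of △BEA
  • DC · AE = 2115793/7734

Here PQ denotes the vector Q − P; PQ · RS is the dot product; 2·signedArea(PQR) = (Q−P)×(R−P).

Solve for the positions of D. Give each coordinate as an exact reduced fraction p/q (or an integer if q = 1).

D = (-13869/2578, -30681/2578)

1. D_x = -13869/2578  [E, C, D are collinear ∩ AD ⟂ EC]
2. D_y = -30681/2578  [E, C, D are collinear ∩ AD ⟂ EC]
   → D = (-13869/2578, -30681/2578)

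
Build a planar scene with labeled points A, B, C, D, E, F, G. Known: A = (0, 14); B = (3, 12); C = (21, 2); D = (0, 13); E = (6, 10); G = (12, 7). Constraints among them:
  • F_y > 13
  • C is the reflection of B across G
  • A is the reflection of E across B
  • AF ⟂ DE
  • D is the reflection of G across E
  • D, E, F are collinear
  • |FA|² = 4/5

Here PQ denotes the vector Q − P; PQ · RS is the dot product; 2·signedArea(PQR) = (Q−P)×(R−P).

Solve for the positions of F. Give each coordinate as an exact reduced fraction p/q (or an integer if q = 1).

F = (-2/5, 66/5)

1. F_x = -2/5  [D, E, F are collinear ∩ AF ⟂ DE]
2. F_y = 66/5  [D, E, F are collinear ∩ AF ⟂ DE]
   → F = (-2/5, 66/5)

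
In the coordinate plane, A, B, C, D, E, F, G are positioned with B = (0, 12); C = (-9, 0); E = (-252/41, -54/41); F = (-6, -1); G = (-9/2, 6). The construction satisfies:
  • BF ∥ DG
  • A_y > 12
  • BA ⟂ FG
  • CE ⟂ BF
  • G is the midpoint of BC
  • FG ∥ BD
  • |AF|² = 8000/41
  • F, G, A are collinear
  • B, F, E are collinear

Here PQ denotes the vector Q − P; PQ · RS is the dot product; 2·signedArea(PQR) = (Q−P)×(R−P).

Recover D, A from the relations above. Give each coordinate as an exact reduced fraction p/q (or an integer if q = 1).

A = (-126/41, 519/41)
D = (3/2, 19)

1. D_x = 3/2  [BF ∥ DG ∩ FG ∥ BD]
2. D_y = 19  [BF ∥ DG ∩ FG ∥ BD]
   → D = (3/2, 19)
3. A_x = -126/41  [F, G, A are collinear ∩ BA ⟂ FG]
4. A_y = 519/41  [F, G, A are collinear ∩ BA ⟂ FG]
   → A = (-126/41, 519/41)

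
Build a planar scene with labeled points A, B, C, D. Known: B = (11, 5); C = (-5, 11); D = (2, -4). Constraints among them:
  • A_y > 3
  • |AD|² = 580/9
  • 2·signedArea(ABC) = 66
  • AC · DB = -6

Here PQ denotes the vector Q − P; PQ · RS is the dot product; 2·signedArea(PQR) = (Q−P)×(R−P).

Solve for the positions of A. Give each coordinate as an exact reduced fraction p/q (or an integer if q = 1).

A = (8/3, 4)

1. A_x = 8/3  [2·signedArea(ABC) = 66 ∩ AC · DB = -6]
2. A_y = 4  [2·signedArea(ABC) = 66 ∩ AC · DB = -6]
   → A = (8/3, 4)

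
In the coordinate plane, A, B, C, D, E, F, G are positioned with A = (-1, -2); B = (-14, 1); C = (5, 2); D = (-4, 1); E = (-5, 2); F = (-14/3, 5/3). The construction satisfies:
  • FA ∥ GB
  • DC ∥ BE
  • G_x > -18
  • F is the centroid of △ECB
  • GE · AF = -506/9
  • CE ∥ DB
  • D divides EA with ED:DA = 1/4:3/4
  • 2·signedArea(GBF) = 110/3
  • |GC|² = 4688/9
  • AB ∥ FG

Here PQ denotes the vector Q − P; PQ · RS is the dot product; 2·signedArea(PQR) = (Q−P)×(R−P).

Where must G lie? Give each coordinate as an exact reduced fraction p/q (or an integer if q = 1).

1. G_x = -53/3  [FA ∥ GB ∩ AB ∥ FG]
2. G_y = 14/3  [FA ∥ GB ∩ AB ∥ FG]
   → G = (-53/3, 14/3)

G = (-53/3, 14/3)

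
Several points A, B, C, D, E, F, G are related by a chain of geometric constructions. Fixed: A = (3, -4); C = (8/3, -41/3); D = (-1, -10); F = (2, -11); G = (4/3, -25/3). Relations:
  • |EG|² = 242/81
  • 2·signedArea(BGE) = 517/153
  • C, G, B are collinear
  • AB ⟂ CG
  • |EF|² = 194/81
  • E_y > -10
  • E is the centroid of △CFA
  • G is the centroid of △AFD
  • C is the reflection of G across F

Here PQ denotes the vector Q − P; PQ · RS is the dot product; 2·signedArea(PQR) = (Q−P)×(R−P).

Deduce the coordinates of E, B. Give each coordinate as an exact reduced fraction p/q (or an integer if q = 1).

1. E_x = 23/9  [E is the centroid of △CFA]
2. E_y = -86/9  [E is the centroid of △CFA]
   → E = (23/9, -86/9)
3. B_x = 7/17  [C, G, B are collinear ∩ AB ⟂ CG]
4. B_y = -79/17  [C, G, B are collinear ∩ AB ⟂ CG]
   → B = (7/17, -79/17)

B = (7/17, -79/17)
E = (23/9, -86/9)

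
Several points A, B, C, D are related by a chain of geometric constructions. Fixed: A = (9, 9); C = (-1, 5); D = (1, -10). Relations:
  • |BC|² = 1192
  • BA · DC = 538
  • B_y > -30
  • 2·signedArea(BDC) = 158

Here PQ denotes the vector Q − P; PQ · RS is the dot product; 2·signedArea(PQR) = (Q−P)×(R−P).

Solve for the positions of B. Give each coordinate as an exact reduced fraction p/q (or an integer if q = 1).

B = (-7, -29)

1. B_x = -7  [BA · DC = 538 ∩ 2·signedArea(BDC) = 158]
2. B_y = -29  [BA · DC = 538 ∩ 2·signedArea(BDC) = 158]
   → B = (-7, -29)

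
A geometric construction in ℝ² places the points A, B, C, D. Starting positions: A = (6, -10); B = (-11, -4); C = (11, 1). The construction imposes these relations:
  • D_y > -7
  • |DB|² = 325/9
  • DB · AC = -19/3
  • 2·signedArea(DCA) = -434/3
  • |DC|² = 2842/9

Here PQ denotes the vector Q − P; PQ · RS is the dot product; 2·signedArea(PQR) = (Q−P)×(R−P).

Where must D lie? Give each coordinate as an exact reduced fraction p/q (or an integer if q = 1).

D = (-16/3, -6)

1. D_x = -16/3  [DB · AC = -19/3 ∩ 2·signedArea(DCA) = -434/3]
2. D_y = -6  [DB · AC = -19/3 ∩ 2·signedArea(DCA) = -434/3]
   → D = (-16/3, -6)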